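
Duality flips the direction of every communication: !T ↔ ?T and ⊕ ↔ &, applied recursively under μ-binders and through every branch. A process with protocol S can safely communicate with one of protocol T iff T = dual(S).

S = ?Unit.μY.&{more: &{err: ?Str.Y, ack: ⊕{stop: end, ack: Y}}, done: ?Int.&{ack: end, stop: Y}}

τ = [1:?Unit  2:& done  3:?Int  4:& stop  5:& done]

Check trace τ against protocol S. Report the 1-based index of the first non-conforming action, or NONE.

step 1: ?Unit  match  cont: μY.…
step 2: & done  match  cont: ?Int.&{ack: end, stop: μY.…}
step 3: ?Int  match  cont: &{ack: end, stop: μY.…}
step 4: & stop  match  cont: μY.…
step 5: & done  match  cont: ?Int.&{ack: end, stop: μY.…}
trace exhausted — no violation

NONE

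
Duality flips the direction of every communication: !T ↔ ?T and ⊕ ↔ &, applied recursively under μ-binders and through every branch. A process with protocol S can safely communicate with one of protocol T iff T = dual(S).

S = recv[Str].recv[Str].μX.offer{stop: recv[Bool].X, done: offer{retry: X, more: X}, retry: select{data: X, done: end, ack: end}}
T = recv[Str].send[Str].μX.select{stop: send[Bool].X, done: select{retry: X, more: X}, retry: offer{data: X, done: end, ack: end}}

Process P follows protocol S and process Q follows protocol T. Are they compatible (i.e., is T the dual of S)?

recv[Str] ‖ recv[Str]  ✗ same direction on both sides — not dual

NO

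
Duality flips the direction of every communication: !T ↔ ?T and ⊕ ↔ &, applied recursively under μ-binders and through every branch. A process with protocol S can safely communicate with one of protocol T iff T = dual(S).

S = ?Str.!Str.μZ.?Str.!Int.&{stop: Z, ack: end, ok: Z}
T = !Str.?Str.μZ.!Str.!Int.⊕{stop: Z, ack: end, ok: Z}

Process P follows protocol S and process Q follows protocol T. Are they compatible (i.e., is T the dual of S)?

?Str vs !Str  match
  !Str vs ?Str  match
    μZ vs μZ  match (binder kept)
      ?Str vs !Str  match
        !Int vs !Int  ✗ same direction on both sides — not dual

NO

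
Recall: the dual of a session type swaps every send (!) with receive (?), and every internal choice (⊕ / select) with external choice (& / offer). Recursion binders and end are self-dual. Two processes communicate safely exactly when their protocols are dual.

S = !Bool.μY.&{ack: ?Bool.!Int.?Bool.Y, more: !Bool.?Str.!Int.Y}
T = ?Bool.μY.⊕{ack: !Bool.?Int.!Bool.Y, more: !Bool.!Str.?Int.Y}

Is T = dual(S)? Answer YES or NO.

!Bool vs ?Bool  ✓
  μY vs μY  ✓ (binder kept)
    &{ack,more} vs ⊕{ack,more}  ✓ labels match
      [ack]
        ?Bool vs !Bool  ✓
          !Int vs ?Int  ✓
            ?Bool vs !Bool  ✓
              Y vs Y  ✓
      [more]
        !Bool vs !Bool  ✗ same direction on both sides — not dual

NO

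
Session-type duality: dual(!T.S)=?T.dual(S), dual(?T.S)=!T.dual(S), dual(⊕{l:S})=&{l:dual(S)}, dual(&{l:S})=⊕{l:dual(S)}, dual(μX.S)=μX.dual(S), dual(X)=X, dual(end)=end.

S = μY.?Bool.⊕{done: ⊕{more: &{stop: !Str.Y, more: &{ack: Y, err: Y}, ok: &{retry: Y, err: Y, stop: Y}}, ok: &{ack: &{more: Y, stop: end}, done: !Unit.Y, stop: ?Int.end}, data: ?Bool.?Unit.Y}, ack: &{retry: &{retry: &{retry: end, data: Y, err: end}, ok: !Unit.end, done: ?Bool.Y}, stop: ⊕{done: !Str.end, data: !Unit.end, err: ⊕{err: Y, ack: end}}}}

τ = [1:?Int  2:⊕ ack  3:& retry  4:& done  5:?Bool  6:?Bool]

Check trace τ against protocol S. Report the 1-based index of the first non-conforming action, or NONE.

step 1: got ?Int, protocol expects ?Bool  ✗

1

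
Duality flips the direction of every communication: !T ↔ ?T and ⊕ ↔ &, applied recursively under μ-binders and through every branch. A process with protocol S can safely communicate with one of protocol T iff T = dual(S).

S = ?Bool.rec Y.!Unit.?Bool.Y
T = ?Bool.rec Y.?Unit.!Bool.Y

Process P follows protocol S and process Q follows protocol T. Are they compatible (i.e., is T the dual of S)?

?Bool | ?Bool  ✗ same direction on both sides — not dual

NO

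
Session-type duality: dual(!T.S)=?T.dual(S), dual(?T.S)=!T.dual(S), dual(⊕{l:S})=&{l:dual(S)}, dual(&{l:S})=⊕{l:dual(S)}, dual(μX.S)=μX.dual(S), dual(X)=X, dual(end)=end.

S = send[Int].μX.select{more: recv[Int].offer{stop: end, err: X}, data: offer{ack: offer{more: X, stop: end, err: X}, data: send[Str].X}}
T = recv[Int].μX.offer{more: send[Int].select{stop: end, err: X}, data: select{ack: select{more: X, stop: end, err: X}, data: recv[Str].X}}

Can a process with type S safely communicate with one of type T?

YES

send[Int] | recv[Int]  match
  μX | μX  match (binder kept)
    select{more,data} | offer{more,data}  match label sets agree
      case more:
        recv[Int] | send[Int]  match
          offer{stop,err} | select{stop,err}  match label sets agree
            case stop:
              end | end  match
            case err:
              X | X  match
      case data:
        offer{ack,data} | select{ack,data}  match label sets agree
          case ack:
            offer{more,stop,err} | select{more,stop,err}  match label sets agree
              case more:
                X | X  match
              case stop:
                end | end  match
              case err:
                X | X  match
          case data:
            send[Str] | recv[Str]  match
              X | X  match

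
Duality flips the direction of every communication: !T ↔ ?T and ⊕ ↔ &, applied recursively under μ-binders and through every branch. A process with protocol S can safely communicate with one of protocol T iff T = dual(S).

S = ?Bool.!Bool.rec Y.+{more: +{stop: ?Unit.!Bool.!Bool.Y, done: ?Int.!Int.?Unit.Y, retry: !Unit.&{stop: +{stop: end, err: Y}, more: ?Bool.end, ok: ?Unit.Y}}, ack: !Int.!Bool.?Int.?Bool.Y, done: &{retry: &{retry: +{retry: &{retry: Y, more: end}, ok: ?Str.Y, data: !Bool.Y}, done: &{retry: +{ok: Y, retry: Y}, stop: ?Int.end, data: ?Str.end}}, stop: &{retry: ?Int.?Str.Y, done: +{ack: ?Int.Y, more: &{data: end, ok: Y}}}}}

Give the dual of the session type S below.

?Bool → !Bool
  !Bool → ?Bool
    rec Y → rec Y  (μ self-dual)
      +{more,ack,done} → &{more,ack,done}  (⊕→&)
        • more:
          +{stop,done,retry} → &{stop,done,retry}  (⊕→&)
            • stop:
              ?Unit → !Unit
                !Bool → ?Bool
                  !Bool → ?Bool
                    dual(Y) = Y
            • done:
              ?Int → !Int
                !Int → ?Int
                  ?Unit → !Unit
                    dual(Y) = Y
            • retry:
              !Unit → ?Unit
                &{stop,more,ok} → +{stop,more,ok}  (external→internal)
                  • stop:
                    +{stop,err} → &{stop,err}  (⊕→&)
                      • stop:
                        dual(end) = end
                      • err:
                        dual(Y) = Y
                  • more:
                    ?Bool → !Bool
                      dual(end) = end
                  • ok:
                    ?Unit → !Unit
                      dual(Y) = Y
        • ack:
          !Int → ?Int
            !Bool → ?Bool
              ?Int → !Int
                ?Bool → !Bool
                  dual(Y) = Y
        • done:
          &{retry,stop} → +{retry,stop}  (external→internal)
            • retry:
              &{retry,done} → +{retry,done}  (external→internal)
                • retry:
                  +{retry,ok,data} → &{retry,ok,data}  (⊕→&)
                    • retry:
                      &{retry,more} → +{retry,more}  (external→internal)
                        • retry:
                          dual(Y) = Y
                        • more:
                          dual(end) = end
                    • ok:
                      ?Str → !Str
                        dual(Y) = Y
                    • data:
                      !Bool → ?Bool
                        dual(Y) = Y
                • done:
                  &{retry,stop,data} → +{retry,stop,data}  (external→internal)
                    • retry:
                      +{ok,retry} → &{ok,retry}  (⊕→&)
                        • ok:
                          dual(Y) = Y
                        • retry:
                          dual(Y) = Y
                    • stop:
                      ?Int → !Int
                        dual(end) = end
                    • data:
                      ?Str → !Str
                        dual(end) = end
            • stop:
              &{retry,done} → +{retry,done}  (external→internal)
                • retry:
                  ?Int → !Int
                    ?Str → !Str
                      dual(Y) = Y
                • done:
                  +{ack,more} → &{ack,more}  (⊕→&)
                    • ack:
                      ?Int → !Int
                        dual(Y) = Y
                    • more:
                      &{data,ok} → +{data,ok}  (external→internal)
                        • data:
                          dual(end) = end
                        • ok:
                          dual(Y) = Y

!Bool.?Bool.rec Y.&{more: &{stop: !Unit.?Bool.?Bool.Y, done: !Int.?Int.!Unit.Y, retry: ?Unit.+{stop: &{stop: end, err: Y}, more: !Bool.end, ok: !Unit.Y}}, ack: ?Int.?Bool.!Int.!Bool.Y, done: +{retry: +{retry: &{retry: +{retry: Y, more: end}, ok: !Str.Y, data: ?Bool.Y}, done: +{retry: &{ok: Y, retry: Y}, stop: !Int.end, data: !Str.end}}, stop: +{retry: !Int.!Str.Y, done: &{ack: !Int.Y, more: +{data: end, ok: Y}}}}}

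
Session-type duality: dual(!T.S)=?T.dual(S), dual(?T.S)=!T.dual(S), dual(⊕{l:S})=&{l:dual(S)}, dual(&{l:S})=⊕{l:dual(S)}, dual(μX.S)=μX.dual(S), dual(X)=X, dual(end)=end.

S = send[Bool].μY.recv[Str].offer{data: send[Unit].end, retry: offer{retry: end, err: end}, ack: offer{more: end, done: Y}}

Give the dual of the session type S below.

recv[Bool].μY.send[Str].select{data: recv[Unit].end, retry: select{retry: end, err: end}, ack: select{more: end, done: Y}}

send[Bool] → recv[Bool]
  μY → μY  (binder kept)
    recv[Str] → send[Str]
      offer{data,retry,ack} → select{data,retry,ack}  (offer→select)
        [data]
          send[Unit] → recv[Unit]
            end ↦ end
        [retry]
          offer{retry,err} → select{retry,err}  (offer→select)
            [retry]
              end ↦ end
            [err]
              end ↦ end
        [ack]
          offer{more,done} → select{more,done}  (offer→select)
            [more]
              end ↦ end
            [done]
              Y ↦ Y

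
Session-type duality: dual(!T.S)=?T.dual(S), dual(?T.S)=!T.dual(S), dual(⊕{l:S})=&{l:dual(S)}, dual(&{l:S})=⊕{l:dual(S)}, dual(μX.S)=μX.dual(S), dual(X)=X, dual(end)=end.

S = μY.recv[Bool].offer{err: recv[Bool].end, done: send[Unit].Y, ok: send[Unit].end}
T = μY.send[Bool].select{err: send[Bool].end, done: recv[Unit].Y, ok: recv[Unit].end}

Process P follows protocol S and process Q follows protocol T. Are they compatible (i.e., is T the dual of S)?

μY ‖ μY  match (μ self-dual)
  recv[Bool] ‖ send[Bool]  match
    offer{err,done,ok} ‖ select{err,done,ok}  match label sets agree
      [err]
        recv[Bool] ‖ send[Bool]  match
          end ‖ end  match
      [done]
        send[Unit] ‖ recv[Unit]  match
          Y ‖ Y  match
      [ok]
        send[Unit] ‖ recv[Unit]  match
          end ‖ end  match

YES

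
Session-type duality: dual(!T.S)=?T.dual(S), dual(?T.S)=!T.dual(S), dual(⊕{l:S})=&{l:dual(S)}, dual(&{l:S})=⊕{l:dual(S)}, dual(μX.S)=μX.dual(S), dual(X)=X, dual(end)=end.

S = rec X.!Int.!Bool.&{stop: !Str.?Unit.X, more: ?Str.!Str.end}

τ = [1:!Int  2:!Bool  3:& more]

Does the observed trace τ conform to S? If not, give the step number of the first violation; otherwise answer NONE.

NONE

step 1: !Int  ok  now at !Bool.&{stop: !Str.?Unit.rec X.…, more: ?Str.!Str.end}
step 2: !Bool  ok  now at &{stop: !Str.?Unit.rec X.…, more: ?Str.!Str.end}
step 3: & more  ok  now at ?Str.!Str.end
all 3 steps conform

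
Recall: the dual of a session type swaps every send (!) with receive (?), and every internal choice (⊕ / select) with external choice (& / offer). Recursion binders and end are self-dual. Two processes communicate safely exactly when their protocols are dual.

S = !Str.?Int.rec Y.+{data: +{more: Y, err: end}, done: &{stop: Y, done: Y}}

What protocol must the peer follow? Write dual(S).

?Str.!Int.rec Y.&{data: &{more: Y, err: end}, done: +{stop: Y, done: Y}}

!Str = ?Str
  ?Int = !Int
    rec Y = rec Y  (μ self-dual)
      +{data,done} = &{data,done}  (select→offer)
        case data:
          +{more,err} = &{more,err}  (select→offer)
            case more:
              dual(Y) = Y
            case err:
              dual(end) = end
        case done:
          &{stop,done} = +{stop,done}  (&→⊕)
            case stop:
              dual(Y) = Y
            case done:
              dual(Y) = Y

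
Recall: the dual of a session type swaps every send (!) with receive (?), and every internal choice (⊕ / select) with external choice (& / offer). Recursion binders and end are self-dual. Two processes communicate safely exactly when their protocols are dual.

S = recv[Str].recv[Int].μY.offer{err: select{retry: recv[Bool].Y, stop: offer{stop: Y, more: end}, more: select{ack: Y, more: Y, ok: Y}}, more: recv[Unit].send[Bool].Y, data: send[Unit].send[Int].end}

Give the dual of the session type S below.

send[Str].send[Int].μY.select{err: offer{retry: send[Bool].Y, stop: select{stop: Y, more: end}, more: offer{ack: Y, more: Y, ok: Y}}, more: send[Unit].recv[Bool].Y, data: recv[Unit].recv[Int].end}

recv[Str] → send[Str]
  recv[Int] → send[Int]
    μY → μY  (μ self-dual)
      offer{err,more,data} → select{err,more,data}  (&→⊕)
        [err]
          select{retry,stop,more} → offer{retry,stop,more}  (internal→external)
            [retry]
              recv[Bool] → send[Bool]
                dual(Y) = Y
            [stop]
              offer{stop,more} → select{stop,more}  (&→⊕)
                [stop]
                  dual(Y) = Y
                [more]
                  dual(end) = end
            [more]
              select{ack,more,ok} → offer{ack,more,ok}  (internal→external)
                [ack]
                  dual(Y) = Y
                [more]
                  dual(Y) = Y
                [ok]
                  dual(Y) = Y
        [more]
          recv[Unit] → send[Unit]
            send[Bool] → recv[Bool]
              dual(Y) = Y
        [data]
          send[Unit] → recv[Unit]
            send[Int] → recv[Int]
              dual(end) = end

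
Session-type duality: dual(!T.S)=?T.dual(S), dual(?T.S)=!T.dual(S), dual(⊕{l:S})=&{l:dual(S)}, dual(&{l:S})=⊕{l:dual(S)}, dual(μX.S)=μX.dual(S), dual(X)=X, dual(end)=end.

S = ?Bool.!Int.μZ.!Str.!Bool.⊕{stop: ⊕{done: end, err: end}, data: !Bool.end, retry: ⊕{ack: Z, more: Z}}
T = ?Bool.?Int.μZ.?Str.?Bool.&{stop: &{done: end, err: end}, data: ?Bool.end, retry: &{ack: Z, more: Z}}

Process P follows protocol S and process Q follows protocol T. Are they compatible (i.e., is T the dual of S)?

NO

?Bool vs ?Bool  ✗ same direction on both sides — not dual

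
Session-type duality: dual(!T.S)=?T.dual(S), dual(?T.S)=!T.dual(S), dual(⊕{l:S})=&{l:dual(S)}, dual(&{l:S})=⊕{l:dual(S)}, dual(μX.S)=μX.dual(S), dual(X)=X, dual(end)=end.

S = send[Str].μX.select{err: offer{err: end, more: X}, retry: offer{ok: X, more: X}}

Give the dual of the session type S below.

recv[Str].μX.offer{err: select{err: end, more: X}, retry: select{ok: X, more: X}}

send[Str] = recv[Str]
  μX = μX  (rec unchanged)
    select{err,retry} = offer{err,retry}  (select→offer)
      [err]
        offer{err,more} = select{err,more}  (&→⊕)
          [err]
            dual(end) = end
          [more]
            dual(X) = X
      [retry]
        offer{ok,more} = select{ok,more}  (&→⊕)
          [ok]
            dual(X) = X
          [more]
            dual(X) = X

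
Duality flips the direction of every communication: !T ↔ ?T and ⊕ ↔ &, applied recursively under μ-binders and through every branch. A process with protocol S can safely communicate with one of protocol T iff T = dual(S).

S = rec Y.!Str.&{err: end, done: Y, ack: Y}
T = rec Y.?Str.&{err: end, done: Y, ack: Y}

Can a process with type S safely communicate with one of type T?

NO

rec Y | rec Y  match (μ self-dual)
  !Str | ?Str  match
    &{err,done,ack} | &{err,done,ack}  ✗ choice polarity not flipped — not dual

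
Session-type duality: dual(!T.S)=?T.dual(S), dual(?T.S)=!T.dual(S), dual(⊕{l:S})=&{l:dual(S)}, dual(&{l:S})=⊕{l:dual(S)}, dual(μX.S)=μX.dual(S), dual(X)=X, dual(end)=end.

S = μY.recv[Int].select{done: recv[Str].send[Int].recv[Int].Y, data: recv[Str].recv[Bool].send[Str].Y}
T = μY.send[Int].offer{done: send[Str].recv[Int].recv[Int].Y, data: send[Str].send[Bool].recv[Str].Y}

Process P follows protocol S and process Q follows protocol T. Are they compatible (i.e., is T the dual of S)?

μY | μY  ✓ (rec unchanged)
  recv[Int] | send[Int]  ✓
    select{done,data} | offer{done,data}  ✓ labels match
      [done]
        recv[Str] | send[Str]  ✓
          send[Int] | recv[Int]  ✓
            recv[Int] | recv[Int]  ✗ same direction on both sides — not dual

NO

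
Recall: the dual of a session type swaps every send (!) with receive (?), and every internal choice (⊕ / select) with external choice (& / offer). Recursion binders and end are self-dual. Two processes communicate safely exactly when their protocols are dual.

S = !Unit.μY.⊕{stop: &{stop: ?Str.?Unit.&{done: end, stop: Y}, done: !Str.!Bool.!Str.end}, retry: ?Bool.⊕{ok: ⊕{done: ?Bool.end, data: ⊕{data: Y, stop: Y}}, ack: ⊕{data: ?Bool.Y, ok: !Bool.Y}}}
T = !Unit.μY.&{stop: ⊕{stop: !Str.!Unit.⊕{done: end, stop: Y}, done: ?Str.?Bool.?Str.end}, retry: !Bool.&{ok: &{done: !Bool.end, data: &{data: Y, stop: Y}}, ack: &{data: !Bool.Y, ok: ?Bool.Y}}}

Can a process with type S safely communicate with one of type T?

!Unit ‖ !Unit  ✗ same direction on both sides — not dual

NO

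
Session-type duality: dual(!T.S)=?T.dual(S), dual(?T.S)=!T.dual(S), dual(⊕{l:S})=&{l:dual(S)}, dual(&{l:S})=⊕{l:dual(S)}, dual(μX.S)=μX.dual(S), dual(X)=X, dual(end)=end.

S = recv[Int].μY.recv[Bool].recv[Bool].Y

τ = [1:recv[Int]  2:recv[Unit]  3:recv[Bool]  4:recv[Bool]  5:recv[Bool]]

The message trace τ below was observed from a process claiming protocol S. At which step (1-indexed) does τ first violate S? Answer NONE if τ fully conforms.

2

@1 recv[Int]  ✓  now at μY.…
@2 got recv[Unit], protocol expects recv[Bool]  ✗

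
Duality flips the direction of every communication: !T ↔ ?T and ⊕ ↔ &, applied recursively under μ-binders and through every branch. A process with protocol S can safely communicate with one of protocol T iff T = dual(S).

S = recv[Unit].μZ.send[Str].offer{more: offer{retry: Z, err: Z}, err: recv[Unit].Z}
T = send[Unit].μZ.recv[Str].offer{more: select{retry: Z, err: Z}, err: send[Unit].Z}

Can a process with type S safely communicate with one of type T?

NO

recv[Unit] ‖ send[Unit]  match
  μZ ‖ μZ  match (rec unchanged)
    send[Str] ‖ recv[Str]  match
      offer{more,err} ‖ offer{more,err}  ✗ choice polarity not flipped — not dual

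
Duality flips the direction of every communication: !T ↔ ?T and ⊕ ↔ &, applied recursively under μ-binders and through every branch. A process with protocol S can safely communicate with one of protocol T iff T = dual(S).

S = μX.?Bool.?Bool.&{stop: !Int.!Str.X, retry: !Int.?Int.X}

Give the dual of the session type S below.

μX → μX  (binder kept)
  ?Bool → !Bool
    ?Bool → !Bool
      &{stop,retry} → ⊕{stop,retry}  (external→internal)
        [stop]
          !Int → ?Int
            !Str → ?Str
              X ↦ X
        [retry]
          !Int → ?Int
            ?Int → !Int
              X ↦ X

μX.!Bool.!Bool.⊕{stop: ?Int.?Str.X, retry: ?Int.!Int.X}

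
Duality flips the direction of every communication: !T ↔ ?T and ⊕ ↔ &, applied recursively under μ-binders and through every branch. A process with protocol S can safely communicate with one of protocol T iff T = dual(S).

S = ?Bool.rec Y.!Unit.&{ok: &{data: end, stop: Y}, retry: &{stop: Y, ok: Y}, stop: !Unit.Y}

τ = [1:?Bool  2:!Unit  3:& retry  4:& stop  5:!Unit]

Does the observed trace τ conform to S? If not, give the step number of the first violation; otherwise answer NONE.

[1] ?Bool  ✓  cont: rec Y.…
[2] !Unit  ✓  cont: &{ok: &{data: end, stop: rec Y.…}, retry: &{stop: rec Y.…, ok: rec Y.…}, stop: !Unit.rec Y.…}
[3] & retry  ✓  cont: &{stop: rec Y.…, ok: rec Y.…}
[4] & stop  ✓  cont: rec Y.…
[5] !Unit  ✓  cont: &{ok: &{data: end, stop: rec Y.…}, retry: &{stop: rec Y.…, ok: rec Y.…}, stop: !Unit.rec Y.…}
trace exhausted — no violation

NONE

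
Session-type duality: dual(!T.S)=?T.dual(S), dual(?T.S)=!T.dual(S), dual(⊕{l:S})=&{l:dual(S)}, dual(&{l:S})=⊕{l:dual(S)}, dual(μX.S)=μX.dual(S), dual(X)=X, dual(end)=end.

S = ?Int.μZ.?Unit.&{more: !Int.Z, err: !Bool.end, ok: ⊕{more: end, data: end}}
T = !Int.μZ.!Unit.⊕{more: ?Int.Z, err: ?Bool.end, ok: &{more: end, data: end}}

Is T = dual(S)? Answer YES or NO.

?Int ‖ !Int  match
  μZ ‖ μZ  match (μ self-dual)
    ?Unit ‖ !Unit  match
      &{more,err,ok} ‖ ⊕{more,err,ok}  match label sets agree
        • more:
          !Int ‖ ?Int  match
            Z ‖ Z  match
        • err:
          !Bool ‖ ?Bool  match
            end ‖ end  match
        • ok:
          ⊕{more,data} ‖ &{more,data}  match label sets agree
            • more:
              end ‖ end  match
            • data:
              end ‖ end  match

YES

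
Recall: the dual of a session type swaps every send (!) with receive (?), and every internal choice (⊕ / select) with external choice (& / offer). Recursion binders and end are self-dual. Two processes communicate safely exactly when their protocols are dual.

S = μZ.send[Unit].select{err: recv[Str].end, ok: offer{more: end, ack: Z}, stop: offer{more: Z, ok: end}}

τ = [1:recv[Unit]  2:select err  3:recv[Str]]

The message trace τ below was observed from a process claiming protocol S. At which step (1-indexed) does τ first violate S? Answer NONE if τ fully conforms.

1

@1 got recv[Unit], protocol expects send[Unit]  ✗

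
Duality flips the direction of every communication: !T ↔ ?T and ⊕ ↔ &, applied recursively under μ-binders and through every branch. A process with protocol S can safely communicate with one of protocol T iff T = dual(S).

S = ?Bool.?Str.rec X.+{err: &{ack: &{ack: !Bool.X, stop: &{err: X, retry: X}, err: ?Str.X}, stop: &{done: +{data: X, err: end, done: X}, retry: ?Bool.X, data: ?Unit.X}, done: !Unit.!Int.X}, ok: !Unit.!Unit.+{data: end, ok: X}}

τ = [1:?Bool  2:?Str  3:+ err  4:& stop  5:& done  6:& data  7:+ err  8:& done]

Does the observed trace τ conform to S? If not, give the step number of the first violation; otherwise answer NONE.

6

@1 ?Bool  ✓  now at ?Str.rec X.…
@2 ?Str  ✓  now at rec X.…
@3 + err  ✓  now at &{ack: &{ack: !Bool.rec X.…, stop: &{err: rec X.…, retry: rec X.…}, err: ?Str.rec X.…}, stop: &{done: +{data: rec X.…, err: end, done: rec X.…}, retry: ?Bool.rec X.…, data: ?Unit.rec X.…}, done: !Unit.!Int.rec X.…}
@4 & stop  ✓  now at &{done: +{data: rec X.…, err: end, done: rec X.…}, retry: ?Bool.rec X.…, data: ?Unit.rec X.…}
@5 & done  ✓  now at +{data: rec X.…, err: end, done: rec X.…}
@6 got & data, protocol expects + data or + err or + done  ✗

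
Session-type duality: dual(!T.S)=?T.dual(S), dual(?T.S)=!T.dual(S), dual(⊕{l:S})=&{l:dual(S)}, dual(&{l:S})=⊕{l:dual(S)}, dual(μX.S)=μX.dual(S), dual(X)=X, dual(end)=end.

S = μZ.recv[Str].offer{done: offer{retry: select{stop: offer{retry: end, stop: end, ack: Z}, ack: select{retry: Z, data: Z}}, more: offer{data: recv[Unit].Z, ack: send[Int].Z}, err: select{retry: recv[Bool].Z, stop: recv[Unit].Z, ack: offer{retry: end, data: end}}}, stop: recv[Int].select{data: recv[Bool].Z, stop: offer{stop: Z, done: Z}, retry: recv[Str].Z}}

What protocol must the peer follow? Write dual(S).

μZ.send[Str].select{done: select{retry: offer{stop: select{retry: end, stop: end, ack: Z}, ack: offer{retry: Z, data: Z}}, more: select{data: send[Unit].Z, ack: recv[Int].Z}, err: offer{retry: send[Bool].Z, stop: send[Unit].Z, ack: select{retry: end, data: end}}}, stop: send[Int].offer{data: send[Bool].Z, stop: select{stop: Z, done: Z}, retry: send[Str].Z}}

μZ ↦ μZ  (binder kept)
  recv[Str] ↦ send[Str]
    offer{done,stop} ↦ select{done,stop}  (offer→select)
      case done:
        offer{retry,more,err} ↦ select{retry,more,err}  (offer→select)
          case retry:
            select{stop,ack} ↦ offer{stop,ack}  (⊕→&)
              case stop:
                offer{retry,stop,ack} ↦ select{retry,stop,ack}  (offer→select)
                  case retry:
                    dual(end) = end
                  case stop:
                    dual(end) = end
                  case ack:
                    dual(Z) = Z
              case ack:
                select{retry,data} ↦ offer{retry,data}  (⊕→&)
                  case retry:
                    dual(Z) = Z
                  case data:
                    dual(Z) = Z
          case more:
            offer{data,ack} ↦ select{data,ack}  (offer→select)
              case data:
                recv[Unit] ↦ send[Unit]
                  dual(Z) = Z
              case ack:
                send[Int] ↦ recv[Int]
                  dual(Z) = Z
          case err:
            select{retry,stop,ack} ↦ offer{retry,stop,ack}  (⊕→&)
              case retry:
                recv[Bool] ↦ send[Bool]
                  dual(Z) = Z
              case stop:
                recv[Unit] ↦ send[Unit]
                  dual(Z) = Z
              case ack:
                offer{retry,data} ↦ select{retry,data}  (offer→select)
                  case retry:
                    dual(end) = end
                  case data:
                    dual(end) = end
      case stop:
        recv[Int] ↦ send[Int]
          select{data,stop,retry} ↦ offer{data,stop,retry}  (⊕→&)
            case data:
              recv[Bool] ↦ send[Bool]
                dual(Z) = Z
            case stop:
              offer{stop,done} ↦ select{stop,done}  (offer→select)
                case stop:
                  dual(Z) = Z
                case done:
                  dual(Z) = Z
            case retry:
              recv[Str] ↦ send[Str]
                dual(Z) = Z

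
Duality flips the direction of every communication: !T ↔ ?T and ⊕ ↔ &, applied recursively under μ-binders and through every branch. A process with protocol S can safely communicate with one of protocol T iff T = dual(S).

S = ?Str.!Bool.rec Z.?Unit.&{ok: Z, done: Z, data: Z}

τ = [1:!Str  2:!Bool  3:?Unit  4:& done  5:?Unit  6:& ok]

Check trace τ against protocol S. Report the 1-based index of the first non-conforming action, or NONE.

@1 got !Str, protocol expects ?Str  ✗

1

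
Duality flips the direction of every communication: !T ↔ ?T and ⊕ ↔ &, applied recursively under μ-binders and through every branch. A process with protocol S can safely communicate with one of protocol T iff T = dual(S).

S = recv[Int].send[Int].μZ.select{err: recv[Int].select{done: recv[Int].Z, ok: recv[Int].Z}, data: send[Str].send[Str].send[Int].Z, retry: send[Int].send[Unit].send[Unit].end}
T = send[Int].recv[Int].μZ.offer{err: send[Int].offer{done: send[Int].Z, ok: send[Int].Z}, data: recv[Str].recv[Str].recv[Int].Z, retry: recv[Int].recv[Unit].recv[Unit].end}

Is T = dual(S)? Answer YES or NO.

recv[Int] ‖ send[Int]  ✓
  send[Int] ‖ recv[Int]  ✓
    μZ ‖ μZ  ✓ (μ self-dual)
      select{err,data,retry} ‖ offer{err,data,retry}  ✓ label sets agree
        [err]
          recv[Int] ‖ send[Int]  ✓
            select{done,ok} ‖ offer{done,ok}  ✓ label sets agree
              [done]
                recv[Int] ‖ send[Int]  ✓
                  Z ‖ Z  ✓
              [ok]
                recv[Int] ‖ send[Int]  ✓
                  Z ‖ Z  ✓
        [data]
          send[Str] ‖ recv[Str]  ✓
            send[Str] ‖ recv[Str]  ✓
              send[Int] ‖ recv[Int]  ✓
                Z ‖ Z  ✓
        [retry]
          send[Int] ‖ recv[Int]  ✓
            send[Unit] ‖ recv[Unit]  ✓
              send[Unit] ‖ recv[Unit]  ✓
                end ‖ end  ✓

YES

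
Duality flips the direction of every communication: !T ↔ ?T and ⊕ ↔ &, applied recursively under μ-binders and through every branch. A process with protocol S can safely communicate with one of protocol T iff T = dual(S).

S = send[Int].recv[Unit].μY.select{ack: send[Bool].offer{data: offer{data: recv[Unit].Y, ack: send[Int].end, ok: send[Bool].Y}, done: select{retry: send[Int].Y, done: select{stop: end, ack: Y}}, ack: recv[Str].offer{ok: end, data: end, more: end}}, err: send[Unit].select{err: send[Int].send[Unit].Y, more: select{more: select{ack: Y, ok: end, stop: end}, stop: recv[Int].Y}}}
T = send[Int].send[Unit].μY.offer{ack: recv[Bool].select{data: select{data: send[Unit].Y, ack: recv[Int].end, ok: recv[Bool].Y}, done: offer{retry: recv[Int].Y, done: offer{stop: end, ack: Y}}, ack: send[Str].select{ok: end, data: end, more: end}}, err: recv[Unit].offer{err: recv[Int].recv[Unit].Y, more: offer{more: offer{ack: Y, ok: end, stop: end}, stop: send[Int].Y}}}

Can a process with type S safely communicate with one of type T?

NO

send[Int] ‖ send[Int]  ✗ same direction on both sides — not dual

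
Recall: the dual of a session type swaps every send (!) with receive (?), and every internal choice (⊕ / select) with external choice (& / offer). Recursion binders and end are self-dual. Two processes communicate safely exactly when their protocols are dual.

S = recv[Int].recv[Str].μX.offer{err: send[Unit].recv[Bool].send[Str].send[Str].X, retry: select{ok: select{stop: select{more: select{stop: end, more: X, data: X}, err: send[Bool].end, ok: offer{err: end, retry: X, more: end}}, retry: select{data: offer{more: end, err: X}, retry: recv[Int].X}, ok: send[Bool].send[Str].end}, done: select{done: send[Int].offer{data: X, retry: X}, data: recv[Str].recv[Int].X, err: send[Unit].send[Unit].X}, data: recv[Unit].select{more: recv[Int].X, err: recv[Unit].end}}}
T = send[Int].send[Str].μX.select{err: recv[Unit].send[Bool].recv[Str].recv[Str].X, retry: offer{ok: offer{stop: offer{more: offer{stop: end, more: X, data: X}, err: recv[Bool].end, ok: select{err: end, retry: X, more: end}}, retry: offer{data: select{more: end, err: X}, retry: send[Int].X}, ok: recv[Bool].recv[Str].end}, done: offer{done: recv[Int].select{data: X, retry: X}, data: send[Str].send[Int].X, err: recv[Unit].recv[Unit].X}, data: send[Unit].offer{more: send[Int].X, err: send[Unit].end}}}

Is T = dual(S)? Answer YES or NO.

recv[Int] vs send[Int]  match
  recv[Str] vs send[Str]  match
    μX vs μX  match (binder kept)
      offer{err,retry} vs select{err,retry}  match label sets agree
        case err:
          send[Unit] vs recv[Unit]  match
            recv[Bool] vs send[Bool]  match
              send[Str] vs recv[Str]  match
                send[Str] vs recv[Str]  match
                  X vs X  match
        case retry:
          select{ok,done,data} vs offer{ok,done,data}  match label sets agree
            case ok:
              select{stop,retry,ok} vs offer{stop,retry,ok}  match label sets agree
                case stop:
                  select{more,err,ok} vs offer{more,err,ok}  match label sets agree
                    case more:
                      select{stop,more,data} vs offer{stop,more,data}  match label sets agree
                        case stop:
                          end vs end  match
                        case more:
                          X vs X  match
                        case data:
                          X vs X  match
                    case err:
                      send[Bool] vs recv[Bool]  match
                        end vs end  match
                    case ok:
                      offer{err,retry,more} vs select{err,retry,more}  match label sets agree
                        case err:
                          end vs end  match
                        case retry:
                          X vs X  match
                        case more:
                          end vs end  match
                case retry:
                  select{data,retry} vs offer{data,retry}  match label sets agree
                    case data:
                      offer{more,err} vs select{more,err}  match label sets agree
                        case more:
                          end vs end  match
                        case err:
                          X vs X  match
                    case retry:
                      recv[Int] vs send[Int]  match
                        X vs X  match
                case ok:
                  send[Bool] vs recv[Bool]  match
                    send[Str] vs recv[Str]  match
                      end vs end  match
            case done:
              select{done,data,err} vs offer{done,data,err}  match label sets agree
                case done:
                  send[Int] vs recv[Int]  match
                    offer{data,retry} vs select{data,retry}  match label sets agree
                      case data:
                        X vs X  match
                      case retry:
                        X vs X  match
                case data:
                  recv[Str] vs send[Str]  match
                    recv[Int] vs send[Int]  match
                      X vs X  match
                case err:
                  send[Unit] vs recv[Unit]  match
                    send[Unit] vs recv[Unit]  match
                      X vs X  match
            case data:
              recv[Unit] vs send[Unit]  match
                select{more,err} vs offer{more,err}  match label sets agree
                  case more:
                    recv[Int] vs send[Int]  match
                      X vs X  match
                  case err:
                    recv[Unit] vs send[Unit]  match
                      end vs end  match

YES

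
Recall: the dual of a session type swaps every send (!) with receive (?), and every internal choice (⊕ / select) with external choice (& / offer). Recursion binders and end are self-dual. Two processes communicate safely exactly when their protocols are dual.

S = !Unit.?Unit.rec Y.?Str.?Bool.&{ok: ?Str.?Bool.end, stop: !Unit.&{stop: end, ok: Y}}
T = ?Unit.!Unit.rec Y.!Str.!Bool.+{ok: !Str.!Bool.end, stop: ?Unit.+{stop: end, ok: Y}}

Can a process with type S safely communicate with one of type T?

YES

!Unit vs ?Unit  ok
  ?Unit vs !Unit  ok
    rec Y vs rec Y  ok (μ self-dual)
      ?Str vs !Str  ok
        ?Bool vs !Bool  ok
          &{ok,stop} vs +{ok,stop}  ok label sets agree
            • ok:
              ?Str vs !Str  ok
                ?Bool vs !Bool  ok
                  end vs end  ok
            • stop:
              !Unit vs ?Unit  ok
                &{stop,ok} vs +{stop,ok}  ok label sets agree
                  • stop:
                    end vs end  ok
                  • ok:
                    Y vs Y  ok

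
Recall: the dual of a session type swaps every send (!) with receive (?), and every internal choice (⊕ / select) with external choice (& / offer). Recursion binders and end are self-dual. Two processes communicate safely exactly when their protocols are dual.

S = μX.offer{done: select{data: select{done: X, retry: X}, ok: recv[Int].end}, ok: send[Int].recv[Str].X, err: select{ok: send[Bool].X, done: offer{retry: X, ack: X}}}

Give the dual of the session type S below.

μX.select{done: offer{data: offer{done: X, retry: X}, ok: send[Int].end}, ok: recv[Int].send[Str].X, err: offer{ok: recv[Bool].X, done: select{retry: X, ack: X}}}

μX = μX  (μ self-dual)
  offer{done,ok,err} = select{done,ok,err}  (external→internal)
    • done:
      select{data,ok} = offer{data,ok}  (⊕→&)
        • data:
          select{done,retry} = offer{done,retry}  (⊕→&)
            • done:
              X ↦ X
            • retry:
              X ↦ X
        • ok:
          recv[Int] = send[Int]
            end ↦ end
    • ok:
      send[Int] = recv[Int]
        recv[Str] = send[Str]
          X ↦ X
    • err:
      select{ok,done} = offer{ok,done}  (⊕→&)
        • ok:
          send[Bool] = recv[Bool]
            X ↦ X
        • done:
          offer{retry,ack} = select{retry,ack}  (external→internal)
            • retry:
              X ↦ X
            • ack:
              X ↦ X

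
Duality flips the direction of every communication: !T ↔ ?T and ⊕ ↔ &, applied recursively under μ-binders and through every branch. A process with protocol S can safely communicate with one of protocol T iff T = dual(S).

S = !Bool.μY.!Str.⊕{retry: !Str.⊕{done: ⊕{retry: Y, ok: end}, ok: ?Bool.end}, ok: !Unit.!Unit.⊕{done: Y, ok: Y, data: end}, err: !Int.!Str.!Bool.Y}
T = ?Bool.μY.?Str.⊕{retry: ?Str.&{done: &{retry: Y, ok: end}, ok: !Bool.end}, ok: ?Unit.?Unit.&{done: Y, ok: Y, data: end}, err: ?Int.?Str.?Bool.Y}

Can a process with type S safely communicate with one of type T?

NO

!Bool ‖ ?Bool  ✓
  μY ‖ μY  ✓ (binder kept)
    !Str ‖ ?Str  ✓
      ⊕{retry,ok,err} ‖ ⊕{retry,ok,err}  ✗ choice polarity not flipped — not dual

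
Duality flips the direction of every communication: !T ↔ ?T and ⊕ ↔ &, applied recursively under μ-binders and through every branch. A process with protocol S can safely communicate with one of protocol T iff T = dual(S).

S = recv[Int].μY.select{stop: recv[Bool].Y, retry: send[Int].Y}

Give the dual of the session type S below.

recv[Int] = send[Int]
  μY = μY  (rec unchanged)
    select{stop,retry} = offer{stop,retry}  (internal→external)
      • stop:
        recv[Bool] = send[Bool]
          Y self-dual
      • retry:
        send[Int] = recv[Int]
          Y self-dual

send[Int].μY.offer{stop: send[Bool].Y, retry: recv[Int].Y}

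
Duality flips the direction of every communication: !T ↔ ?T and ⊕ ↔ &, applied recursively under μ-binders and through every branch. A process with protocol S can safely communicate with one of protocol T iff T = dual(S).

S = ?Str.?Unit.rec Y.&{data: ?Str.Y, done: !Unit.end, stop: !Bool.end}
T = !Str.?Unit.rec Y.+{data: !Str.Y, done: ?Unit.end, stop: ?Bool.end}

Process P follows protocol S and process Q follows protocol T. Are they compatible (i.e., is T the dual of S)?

NO

?Str | !Str  ✓
  ?Unit | ?Unit  ✗ same direction on both sides — not dual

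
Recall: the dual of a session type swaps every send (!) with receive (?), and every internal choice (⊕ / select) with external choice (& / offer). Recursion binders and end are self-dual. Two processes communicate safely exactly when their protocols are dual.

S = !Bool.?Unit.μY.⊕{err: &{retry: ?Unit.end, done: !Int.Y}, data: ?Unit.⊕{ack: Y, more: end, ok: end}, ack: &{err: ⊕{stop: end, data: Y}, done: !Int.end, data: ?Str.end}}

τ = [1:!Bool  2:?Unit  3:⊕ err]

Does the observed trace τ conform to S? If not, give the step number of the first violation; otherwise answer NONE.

[1] !Bool  ✓  now at ?Unit.μY.…
[2] ?Unit  ✓  now at μY.…
[3] ⊕ err  ✓  now at &{retry: ?Unit.end, done: !Int.μY.…}
all 3 steps conform

NONE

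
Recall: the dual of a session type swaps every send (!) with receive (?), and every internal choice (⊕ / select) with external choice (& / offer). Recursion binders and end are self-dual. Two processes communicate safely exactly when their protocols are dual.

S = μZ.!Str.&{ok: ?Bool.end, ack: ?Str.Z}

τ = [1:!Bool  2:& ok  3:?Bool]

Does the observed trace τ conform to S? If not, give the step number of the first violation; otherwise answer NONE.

[1] got !Bool, protocol expects !Str  ✗

1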